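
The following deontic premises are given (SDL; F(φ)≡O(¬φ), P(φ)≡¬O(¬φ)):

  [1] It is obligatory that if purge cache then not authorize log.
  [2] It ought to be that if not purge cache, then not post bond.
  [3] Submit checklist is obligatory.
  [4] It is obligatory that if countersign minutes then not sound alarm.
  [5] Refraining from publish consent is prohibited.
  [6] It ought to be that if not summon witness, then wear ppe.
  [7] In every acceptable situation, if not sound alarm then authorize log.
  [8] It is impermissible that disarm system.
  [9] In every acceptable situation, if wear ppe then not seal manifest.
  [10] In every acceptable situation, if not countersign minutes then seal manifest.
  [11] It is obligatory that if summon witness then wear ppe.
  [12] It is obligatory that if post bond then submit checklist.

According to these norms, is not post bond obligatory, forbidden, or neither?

By case analysis on summon_witness: premise 11 gives O(summon_witness → wear_ppe) and premise 6 gives O(¬summon_witness → wear_ppe), so O(wear_ppe) either way.
With premise 9, O(wear_ppe → ¬seal_manifest), the K-axiom yields O(¬seal_manifest).
Premise 10 is O(¬countersign_minutes → seal_manifest); contrapositively O(¬seal_manifest → countersign_minutes). Since O(¬seal_manifest) holds, K gives O(countersign_minutes).
Premise 4 is O(countersign_minutes → ¬sound_alarm); since O(countersign_minutes), deontic closure gives O(¬sound_alarm).
Applying K to premise 7 (O(¬sound_alarm → authorize_log)) and O(¬sound_alarm) yields O(authorize_log).
Premise 1 is O(purge_cache → ¬authorize_log); contrapositively O(authorize_log → ¬purge_cache). Since O(authorize_log) holds, K gives O(¬purge_cache).
With premise 2, O(¬purge_cache → ¬post_bond), the K-axiom yields O(¬post_bond).
Premises 3, 5, 8, 12 do not contribute to this derivation.
Hence ¬post_bond is obligatory.

Obligatory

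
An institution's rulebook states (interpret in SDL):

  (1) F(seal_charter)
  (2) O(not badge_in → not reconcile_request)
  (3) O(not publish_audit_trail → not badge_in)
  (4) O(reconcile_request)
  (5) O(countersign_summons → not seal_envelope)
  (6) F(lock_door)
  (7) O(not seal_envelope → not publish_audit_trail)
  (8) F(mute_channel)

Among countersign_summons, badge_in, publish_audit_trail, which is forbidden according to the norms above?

countersign_summons

Premise 4 gives O(reconcile_request).
Premise 2 is O(not badge_in → not reconcile_request); contrapositively O(reconcile_request → badge_in). Since O(reconcile_request) holds, K gives O(badge_in).
Premise 3, O(not publish_audit_trail → not badge_in), contraposes to O(badge_in → publish_audit_trail); with O(badge_in) we get O(publish_audit_trail).
Premise 7, O(not seal_envelope → not publish_audit_trail), contraposes to O(publish_audit_trail → seal_envelope); with O(publish_audit_trail) we get O(seal_envelope).
The contrapositive of premise 5 (O(countersign_summons → not seal_envelope)) is O(seal_envelope → not countersign_summons), and O(seal_envelope) is already established, so O(not countersign_summons).
So O(not countersign_summons) holds, i.e. countersign_summons is forbidden. None of the other listed options is forbidden under the premises.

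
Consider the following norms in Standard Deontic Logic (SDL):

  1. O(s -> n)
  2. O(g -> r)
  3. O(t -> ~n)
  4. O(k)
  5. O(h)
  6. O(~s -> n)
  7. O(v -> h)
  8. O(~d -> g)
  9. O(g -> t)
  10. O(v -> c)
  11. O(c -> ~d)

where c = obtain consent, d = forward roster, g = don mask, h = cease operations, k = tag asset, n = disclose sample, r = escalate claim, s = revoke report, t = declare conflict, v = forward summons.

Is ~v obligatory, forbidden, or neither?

Premises 6 and 1 cover both cases: O(~s -> n) and O(s -> n). Since ~s ∨ s is a tautology, O(n) follows.
Premise 3, O(t -> ~n), contraposes to O(n -> ~t); with O(n) we get O(~t).
Premise 9, O(g -> t), contraposes to O(~t -> ~g); with O(~t) we get O(~g).
Premise 8 is O(~d -> g); contrapositively O(~g -> d). Since O(~g) holds, K gives O(d).
The contrapositive of premise 11 (O(c -> ~d)) is O(d -> ~c), and O(d) is already established, so O(~c).
Premise 10, O(v -> c), contraposes to O(~c -> ~v); with O(~c) we get O(~v).
Premises 2, 4, 5, 7 do not contribute to this derivation.
Hence ~v is obligatory.

Obligatory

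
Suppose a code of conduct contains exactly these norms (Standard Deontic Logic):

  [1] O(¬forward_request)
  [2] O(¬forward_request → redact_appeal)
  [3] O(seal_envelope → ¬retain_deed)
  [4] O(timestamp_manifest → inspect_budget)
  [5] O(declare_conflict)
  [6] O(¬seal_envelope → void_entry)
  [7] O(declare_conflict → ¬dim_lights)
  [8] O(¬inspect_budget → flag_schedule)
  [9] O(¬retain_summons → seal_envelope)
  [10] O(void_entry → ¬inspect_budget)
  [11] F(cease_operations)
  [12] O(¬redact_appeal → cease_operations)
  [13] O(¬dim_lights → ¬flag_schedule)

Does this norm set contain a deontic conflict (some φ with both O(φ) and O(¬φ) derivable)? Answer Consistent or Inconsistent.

Consistent

Premise 12 is O(¬redact_appeal → cease_operations), but O(¬redact_appeal) is not derivable from the premises, so it does not yield O(cease_operations).
So O(cease_operations) is not derivable, and the apparent clash with O(¬cease_operations) does not arise.
A world satisfying every obligation exists (e.g. cease_operations=false, declare_conflict=true, dim_lights=false, flag_schedule=false, forward_request=false, inspect_budget=true, redact_appeal=true, retain_deed=false, retain_summons=false, seal_envelope=true, timestamp_manifest=false, void_entry=false); no atom is both obligatory and forbidden, so the set is consistent.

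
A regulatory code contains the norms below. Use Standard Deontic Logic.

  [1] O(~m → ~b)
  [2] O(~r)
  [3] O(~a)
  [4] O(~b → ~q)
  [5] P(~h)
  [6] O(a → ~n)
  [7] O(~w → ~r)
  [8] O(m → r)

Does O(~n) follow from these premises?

No

Premise 6 is O(a → ~n), but O(a) is not derivable from the premises, so it does not yield O(~n).
No other premise forces O(~n). An ideal world satisfying every premise can still have ~n false, so O(~n) is not derivable.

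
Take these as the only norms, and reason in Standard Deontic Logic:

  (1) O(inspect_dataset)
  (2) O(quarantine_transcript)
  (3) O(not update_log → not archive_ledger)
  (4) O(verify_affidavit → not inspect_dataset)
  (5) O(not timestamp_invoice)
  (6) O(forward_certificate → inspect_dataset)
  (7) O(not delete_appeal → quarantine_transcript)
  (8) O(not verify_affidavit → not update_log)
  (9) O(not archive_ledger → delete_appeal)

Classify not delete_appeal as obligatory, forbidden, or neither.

Premise 1 gives O(inspect_dataset).
The contrapositive of premise 4 (O(verify_affidavit → not inspect_dataset)) is O(inspect_dataset → not verify_affidavit), and O(inspect_dataset) is already established, so O(not verify_affidavit).
Premise 8 is O(not verify_affidavit → not update_log); since O(not verify_affidavit), deontic closure gives O(not update_log).
Premise 3 is O(not update_log → not archive_ledger); since O(not update_log), deontic closure gives O(not archive_ledger).
Premise 9 is O(not archive_ledger → delete_appeal); since O(not archive_ledger), deontic closure gives O(delete_appeal).
Premises 2, 5, 6, 7 do not contribute to this derivation.
Thus O(delete_appeal), which is F(not delete_appeal): not delete_appeal is forbidden.

Forbidden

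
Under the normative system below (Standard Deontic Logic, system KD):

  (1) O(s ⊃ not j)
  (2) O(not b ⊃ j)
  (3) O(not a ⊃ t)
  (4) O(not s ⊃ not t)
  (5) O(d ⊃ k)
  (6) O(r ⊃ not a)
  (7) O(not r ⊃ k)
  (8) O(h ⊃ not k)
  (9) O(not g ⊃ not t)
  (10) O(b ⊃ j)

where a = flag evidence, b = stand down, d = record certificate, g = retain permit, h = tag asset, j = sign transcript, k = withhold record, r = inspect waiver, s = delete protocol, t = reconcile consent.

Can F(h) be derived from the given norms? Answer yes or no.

Yes

Premises 10 and 2 are O(b ⊃ j) and O(not b ⊃ j); every ideal world satisfies b or not b, so in either case j holds — hence O(j).
Premise 1, O(s ⊃ not j), contraposes to O(j ⊃ not s); with O(j) we get O(not s).
Applying K to premise 4 (O(not s ⊃ not t)) and O(not s) yields O(not t).
Premise 3 is O(not a ⊃ t); contrapositively O(not t ⊃ a). Since O(not t) holds, K gives O(a).
Premise 6 is O(r ⊃ not a); contrapositively O(a ⊃ not r). Since O(a) holds, K gives O(not r).
With premise 7, O(not r ⊃ k), the K-axiom yields O(k).
Premise 8 is O(h ⊃ not k); contrapositively O(k ⊃ not h). Since O(k) holds, K gives O(not h).
Premises 5, 9 do not contribute to this derivation.
So O(not h) holds, i.e. F(h). The claim follows.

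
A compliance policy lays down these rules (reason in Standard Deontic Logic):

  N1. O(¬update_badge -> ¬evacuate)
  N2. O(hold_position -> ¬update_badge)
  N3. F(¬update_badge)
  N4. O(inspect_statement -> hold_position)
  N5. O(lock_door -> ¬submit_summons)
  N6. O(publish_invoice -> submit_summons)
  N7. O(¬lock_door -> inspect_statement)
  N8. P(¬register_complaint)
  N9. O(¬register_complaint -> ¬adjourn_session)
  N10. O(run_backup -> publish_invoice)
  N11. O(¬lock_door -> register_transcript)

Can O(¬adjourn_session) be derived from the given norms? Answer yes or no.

No

Premise 9 is O(¬register_complaint -> ¬adjourn_session), but O(¬register_complaint) is not derivable from the premises (the permission P(¬register_complaint) asserts only ¬O(register_complaint), not O(¬register_complaint)), so it does not yield O(¬adjourn_session).
No other premise forces O(¬adjourn_session). An ideal world satisfying every premise can still have ¬adjourn_session false, so O(¬adjourn_session) is not derivable.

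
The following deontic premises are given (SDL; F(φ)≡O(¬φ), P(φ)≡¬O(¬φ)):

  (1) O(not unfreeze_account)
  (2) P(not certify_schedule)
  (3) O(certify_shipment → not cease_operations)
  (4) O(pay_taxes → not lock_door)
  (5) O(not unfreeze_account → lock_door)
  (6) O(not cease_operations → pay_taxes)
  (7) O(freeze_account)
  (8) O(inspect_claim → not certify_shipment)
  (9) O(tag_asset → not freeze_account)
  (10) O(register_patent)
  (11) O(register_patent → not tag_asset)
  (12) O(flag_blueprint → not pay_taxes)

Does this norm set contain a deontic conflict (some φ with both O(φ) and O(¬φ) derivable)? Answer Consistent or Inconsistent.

Consistent

Premise 9 is O(tag_asset → not freeze_account), but O(tag_asset) is not derivable from the premises, so it does not yield O(not freeze_account).
So O(not freeze_account) is not derivable, and the apparent clash with O(freeze_account) does not arise.
A world satisfying every obligation exists (e.g. cease_operations=true, certify_schedule=false, certify_shipment=false, flag_blueprint=false, freeze_account=true, inspect_claim=false, lock_door=true, pay_taxes=false, register_patent=true, tag_asset=false, unfreeze_account=false); no atom is both obligatory and forbidden, so the set is consistent.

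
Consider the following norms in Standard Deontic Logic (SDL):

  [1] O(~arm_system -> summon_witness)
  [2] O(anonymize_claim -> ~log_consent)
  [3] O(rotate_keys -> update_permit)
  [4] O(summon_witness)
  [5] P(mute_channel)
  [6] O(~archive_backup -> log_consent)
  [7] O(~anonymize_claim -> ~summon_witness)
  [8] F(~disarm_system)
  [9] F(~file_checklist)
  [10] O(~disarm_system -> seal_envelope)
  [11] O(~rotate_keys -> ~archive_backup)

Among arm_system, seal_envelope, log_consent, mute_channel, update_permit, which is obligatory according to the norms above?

update_permit

Premise 4 states O(summon_witness) outright.
Premise 7 is O(~anonymize_claim -> ~summon_witness); contrapositively O(summon_witness -> anonymize_claim). Since O(summon_witness) holds, K gives O(anonymize_claim).
With premise 2, O(anonymize_claim -> ~log_consent), the K-axiom yields O(~log_consent).
Premise 6 is O(~archive_backup -> log_consent); contrapositively O(~log_consent -> archive_backup). Since O(~log_consent) holds, K gives O(archive_backup).
The contrapositive of premise 11 (O(~rotate_keys -> ~archive_backup)) is O(archive_backup -> rotate_keys), and O(archive_backup) is already established, so O(rotate_keys).
From O(rotate_keys) and premise 3, O(rotate_keys -> update_permit), we obtain O(update_permit).
So O(update_permit) holds — update_permit is obligatory. None of the other listed options is made obligatory by any chain of premises.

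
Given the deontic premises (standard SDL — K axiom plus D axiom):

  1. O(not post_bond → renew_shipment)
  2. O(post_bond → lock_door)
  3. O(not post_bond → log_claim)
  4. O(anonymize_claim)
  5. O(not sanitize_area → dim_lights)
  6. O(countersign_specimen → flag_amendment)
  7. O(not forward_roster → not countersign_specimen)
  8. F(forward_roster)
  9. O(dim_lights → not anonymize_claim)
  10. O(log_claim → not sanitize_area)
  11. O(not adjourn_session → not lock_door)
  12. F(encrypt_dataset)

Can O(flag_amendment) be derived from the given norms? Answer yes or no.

Premise 6 is O(countersign_specimen → flag_amendment), but O(countersign_specimen) is not derivable from the premises, so it does not yield O(flag_amendment).
No other premise forces O(flag_amendment). An ideal world satisfying every premise can still have flag_amendment false, so O(flag_amendment) is not derivable.

No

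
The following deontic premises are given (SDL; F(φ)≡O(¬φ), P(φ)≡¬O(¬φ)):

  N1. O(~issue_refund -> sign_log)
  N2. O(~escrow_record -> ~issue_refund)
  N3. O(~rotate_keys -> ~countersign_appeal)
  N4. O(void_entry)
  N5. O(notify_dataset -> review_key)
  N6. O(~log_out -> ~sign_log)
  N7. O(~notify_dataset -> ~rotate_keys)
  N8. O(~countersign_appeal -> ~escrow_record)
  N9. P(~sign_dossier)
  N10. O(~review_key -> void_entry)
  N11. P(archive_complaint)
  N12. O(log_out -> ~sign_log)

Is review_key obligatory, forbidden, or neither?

Premises 12 and 6 cover both cases: O(log_out -> ~sign_log) and O(~log_out -> ~sign_log). Since log_out ∨ ~log_out is a tautology, O(~sign_log) follows.
The contrapositive of premise 1 (O(~issue_refund -> sign_log)) is O(~sign_log -> issue_refund), and O(~sign_log) is already established, so O(issue_refund).
Premise 2, O(~escrow_record -> ~issue_refund), contraposes to O(issue_refund -> escrow_record); with O(issue_refund) we get O(escrow_record).
Premise 8, O(~countersign_appeal -> ~escrow_record), contraposes to O(escrow_record -> countersign_appeal); with O(escrow_record) we get O(countersign_appeal).
Premise 3 is O(~rotate_keys -> ~countersign_appeal); contrapositively O(countersign_appeal -> rotate_keys). Since O(countersign_appeal) holds, K gives O(rotate_keys).
Premise 7 is O(~notify_dataset -> ~rotate_keys); contrapositively O(rotate_keys -> notify_dataset). Since O(rotate_keys) holds, K gives O(notify_dataset).
Applying K to premise 5 (O(notify_dataset -> review_key)) and O(notify_dataset) yields O(review_key).
Premises 4, 9, 10, 11 do not contribute to this derivation.
Hence review_key is obligatory.

Obligatory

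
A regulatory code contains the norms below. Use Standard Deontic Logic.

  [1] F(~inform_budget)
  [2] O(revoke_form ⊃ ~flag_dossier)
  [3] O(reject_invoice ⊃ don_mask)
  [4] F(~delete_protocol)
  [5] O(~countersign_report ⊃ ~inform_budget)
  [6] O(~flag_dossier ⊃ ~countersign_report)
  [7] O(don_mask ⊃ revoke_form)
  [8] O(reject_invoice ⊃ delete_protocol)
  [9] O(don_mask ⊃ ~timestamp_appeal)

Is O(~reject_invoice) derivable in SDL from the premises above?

Yes

F(~inform_budget) at premise 1 means O(inform_budget).
Premise 5, O(~countersign_report ⊃ ~inform_budget), contraposes to O(inform_budget ⊃ countersign_report); with O(inform_budget) we get O(countersign_report).
Premise 6 is O(~flag_dossier ⊃ ~countersign_report); contrapositively O(countersign_report ⊃ flag_dossier). Since O(countersign_report) holds, K gives O(flag_dossier).
Premise 2 is O(revoke_form ⊃ ~flag_dossier); contrapositively O(flag_dossier ⊃ ~revoke_form). Since O(flag_dossier) holds, K gives O(~revoke_form).
The contrapositive of premise 7 (O(don_mask ⊃ revoke_form)) is O(~revoke_form ⊃ ~don_mask), and O(~revoke_form) is already established, so O(~don_mask).
Premise 3, O(reject_invoice ⊃ don_mask), contraposes to O(~don_mask ⊃ ~reject_invoice); with O(~don_mask) we get O(~reject_invoice).
Premises 4, 8, 9 do not contribute to this derivation.
So O(~reject_invoice) follows.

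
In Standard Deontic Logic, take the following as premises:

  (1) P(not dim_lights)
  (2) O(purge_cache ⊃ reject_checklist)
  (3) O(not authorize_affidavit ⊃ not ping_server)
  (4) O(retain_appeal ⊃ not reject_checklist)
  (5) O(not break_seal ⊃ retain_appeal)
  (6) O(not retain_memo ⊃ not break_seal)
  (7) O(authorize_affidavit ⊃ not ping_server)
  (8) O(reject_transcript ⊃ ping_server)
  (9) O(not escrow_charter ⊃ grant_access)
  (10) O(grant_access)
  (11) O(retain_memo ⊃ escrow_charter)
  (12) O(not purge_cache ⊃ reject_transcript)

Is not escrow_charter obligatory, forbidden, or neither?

Forbidden

By case analysis on not authorize_affidavit: premise 3 gives O(not authorize_affidavit ⊃ not ping_server) and premise 7 gives O(authorize_affidavit ⊃ not ping_server), so O(not ping_server) either way.
The contrapositive of premise 8 (O(reject_transcript ⊃ ping_server)) is O(not ping_server ⊃ not reject_transcript), and O(not ping_server) is already established, so O(not reject_transcript).
Premise 12 is O(not purge_cache ⊃ reject_transcript); contrapositively O(not reject_transcript ⊃ purge_cache). Since O(not reject_transcript) holds, K gives O(purge_cache).
Applying K to premise 2 (O(purge_cache ⊃ reject_checklist)) and O(purge_cache) yields O(reject_checklist).
The contrapositive of premise 4 (O(retain_appeal ⊃ not reject_checklist)) is O(reject_checklist ⊃ not retain_appeal), and O(reject_checklist) is already established, so O(not retain_appeal).
Premise 5 is O(not break_seal ⊃ retain_appeal); contrapositively O(not retain_appeal ⊃ break_seal). Since O(not retain_appeal) holds, K gives O(break_seal).
Premise 6, O(not retain_memo ⊃ not break_seal), contraposes to O(break_seal ⊃ retain_memo); with O(break_seal) we get O(retain_memo).
Premise 11 is O(retain_memo ⊃ escrow_charter); since O(retain_memo), deontic closure gives O(escrow_charter).
Premises 1, 9, 10 do not contribute to this derivation.
Thus O(escrow_charter), which is F(not escrow_charter): not escrow_charter is forbidden.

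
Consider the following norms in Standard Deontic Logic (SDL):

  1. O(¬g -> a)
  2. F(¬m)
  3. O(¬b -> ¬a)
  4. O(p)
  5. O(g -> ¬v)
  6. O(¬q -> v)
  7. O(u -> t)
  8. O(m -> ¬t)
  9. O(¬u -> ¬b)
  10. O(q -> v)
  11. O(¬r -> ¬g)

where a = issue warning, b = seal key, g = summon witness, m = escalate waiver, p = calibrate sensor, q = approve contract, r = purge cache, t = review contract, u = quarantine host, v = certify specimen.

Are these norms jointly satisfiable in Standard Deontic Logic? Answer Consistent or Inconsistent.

Inconsistent

By case analysis on ¬q: premise 6 gives O(¬q -> v) and premise 10 gives O(q -> v), so O(v) either way.
The contrapositive of premise 5 (O(g -> ¬v)) is O(v -> ¬g), and O(v) is already established, so O(¬g).
With premise 1, O(¬g -> a), the K-axiom yields O(a).
Premise 3, O(¬b -> ¬a), contraposes to O(a -> b); with O(a) we get O(b).
Premise 9, O(¬u -> ¬b), contraposes to O(b -> u); with O(b) we get O(u).
Applying K to premise 7 (O(u -> t)) and O(u) yields O(t).
Premise 8 is O(m -> ¬t); contrapositively O(t -> ¬m). Since O(t) holds, K gives O(¬m).
But premise 2, F(¬m), means O(m).
We now have both O(¬m) and O(m) — m is simultaneously obligatory and forbidden, violating the D-axiom.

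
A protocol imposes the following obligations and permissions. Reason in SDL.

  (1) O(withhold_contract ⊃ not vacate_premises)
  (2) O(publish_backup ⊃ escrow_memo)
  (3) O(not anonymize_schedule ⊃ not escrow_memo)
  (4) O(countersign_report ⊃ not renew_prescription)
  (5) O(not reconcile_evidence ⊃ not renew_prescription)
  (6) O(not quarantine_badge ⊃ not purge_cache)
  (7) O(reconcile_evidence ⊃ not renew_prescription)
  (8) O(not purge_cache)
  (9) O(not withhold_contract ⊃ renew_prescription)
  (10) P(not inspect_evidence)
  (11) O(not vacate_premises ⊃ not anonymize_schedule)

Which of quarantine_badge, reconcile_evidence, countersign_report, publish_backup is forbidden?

publish_backup

By case analysis on not reconcile_evidence: premise 5 gives O(not reconcile_evidence ⊃ not renew_prescription) and premise 7 gives O(reconcile_evidence ⊃ not renew_prescription), so O(not renew_prescription) either way.
Premise 9 is O(not withhold_contract ⊃ renew_prescription); contrapositively O(not renew_prescription ⊃ withhold_contract). Since O(not renew_prescription) holds, K gives O(withhold_contract).
Applying K to premise 1 (O(withhold_contract ⊃ not vacate_premises)) and O(withhold_contract) yields O(not vacate_premises).
With premise 11, O(not vacate_premises ⊃ not anonymize_schedule), the K-axiom yields O(not anonymize_schedule).
From O(not anonymize_schedule) and premise 3, O(not anonymize_schedule ⊃ not escrow_memo), we obtain O(not escrow_memo).
The contrapositive of premise 2 (O(publish_backup ⊃ escrow_memo)) is O(not escrow_memo ⊃ not publish_backup), and O(not escrow_memo) is already established, so O(not publish_backup).
So O(not publish_backup) holds, i.e. publish_backup is forbidden. None of the other listed options is forbidden under the premises.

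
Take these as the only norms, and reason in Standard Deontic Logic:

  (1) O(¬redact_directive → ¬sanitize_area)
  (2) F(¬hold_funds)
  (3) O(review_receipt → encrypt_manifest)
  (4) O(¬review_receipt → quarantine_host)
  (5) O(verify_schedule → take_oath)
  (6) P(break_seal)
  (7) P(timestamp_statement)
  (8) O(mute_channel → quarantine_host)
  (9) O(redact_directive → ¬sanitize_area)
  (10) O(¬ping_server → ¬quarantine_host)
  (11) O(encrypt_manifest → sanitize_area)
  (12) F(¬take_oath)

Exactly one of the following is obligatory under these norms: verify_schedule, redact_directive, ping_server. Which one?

ping_server

Premises 1 and 9 are O(¬redact_directive → ¬sanitize_area) and O(redact_directive → ¬sanitize_area); every ideal world satisfies ¬redact_directive or redact_directive, so in either case ¬sanitize_area holds — hence O(¬sanitize_area).
The contrapositive of premise 11 (O(encrypt_manifest → sanitize_area)) is O(¬sanitize_area → ¬encrypt_manifest), and O(¬sanitize_area) is already established, so O(¬encrypt_manifest).
Premise 3, O(review_receipt → encrypt_manifest), contraposes to O(¬encrypt_manifest → ¬review_receipt); with O(¬encrypt_manifest) we get O(¬review_receipt).
Applying K to premise 4 (O(¬review_receipt → quarantine_host)) and O(¬review_receipt) yields O(quarantine_host).
Premise 10, O(¬ping_server → ¬quarantine_host), contraposes to O(quarantine_host → ping_server); with O(quarantine_host) we get O(ping_server).
So O(ping_server) holds — ping_server is obligatory. None of the other listed options is made obligatory by any chain of premises.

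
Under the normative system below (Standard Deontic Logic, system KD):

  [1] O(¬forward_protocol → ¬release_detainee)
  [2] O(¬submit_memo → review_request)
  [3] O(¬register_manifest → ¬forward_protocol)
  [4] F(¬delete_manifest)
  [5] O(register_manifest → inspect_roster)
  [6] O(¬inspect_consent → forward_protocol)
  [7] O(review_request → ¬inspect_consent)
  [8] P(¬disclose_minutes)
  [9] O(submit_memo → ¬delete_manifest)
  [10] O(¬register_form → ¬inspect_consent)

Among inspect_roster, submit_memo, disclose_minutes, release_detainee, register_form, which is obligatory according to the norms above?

inspect_roster

Premise 4, F(¬delete_manifest), is equivalent to O(delete_manifest).
Premise 9 is O(submit_memo → ¬delete_manifest); contrapositively O(delete_manifest → ¬submit_memo). Since O(delete_manifest) holds, K gives O(¬submit_memo).
From O(¬submit_memo) and premise 2, O(¬submit_memo → review_request), we obtain O(review_request).
With premise 7, O(review_request → ¬inspect_consent), the K-axiom yields O(¬inspect_consent).
Applying K to premise 6 (O(¬inspect_consent → forward_protocol)) and O(¬inspect_consent) yields O(forward_protocol).
Premise 3 is O(¬register_manifest → ¬forward_protocol); contrapositively O(forward_protocol → register_manifest). Since O(forward_protocol) holds, K gives O(register_manifest).
Premise 5 is O(register_manifest → inspect_roster); since O(register_manifest), deontic closure gives O(inspect_roster).
So O(inspect_roster) holds — inspect_roster is obligatory. None of the other listed options is made obligatory by any chain of premises.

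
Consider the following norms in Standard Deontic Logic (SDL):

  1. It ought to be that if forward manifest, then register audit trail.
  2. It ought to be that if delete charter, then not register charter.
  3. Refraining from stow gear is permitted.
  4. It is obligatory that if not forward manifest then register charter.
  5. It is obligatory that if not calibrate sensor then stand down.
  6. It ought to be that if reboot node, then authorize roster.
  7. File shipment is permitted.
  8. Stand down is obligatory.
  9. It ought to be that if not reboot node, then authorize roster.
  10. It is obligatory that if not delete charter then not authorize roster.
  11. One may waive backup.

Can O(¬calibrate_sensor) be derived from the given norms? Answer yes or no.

Premise 5 is O(¬calibrate_sensor → stand_down); even if O(stand_down) held, inferring O(¬calibrate_sensor) would be affirming the consequent — invalid.
No other premise forces O(¬calibrate_sensor). An ideal world satisfying every premise can still have ¬calibrate_sensor false, so O(¬calibrate_sensor) is not derivable.

No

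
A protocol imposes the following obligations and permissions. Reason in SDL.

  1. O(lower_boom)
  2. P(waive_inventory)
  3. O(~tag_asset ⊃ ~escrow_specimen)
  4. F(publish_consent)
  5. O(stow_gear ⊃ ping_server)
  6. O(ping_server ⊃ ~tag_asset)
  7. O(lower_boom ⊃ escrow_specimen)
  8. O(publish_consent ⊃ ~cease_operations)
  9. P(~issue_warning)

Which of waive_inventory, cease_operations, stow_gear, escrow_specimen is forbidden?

stow_gear

Premise 1 states O(lower_boom) outright.
With premise 7, O(lower_boom ⊃ escrow_specimen), the K-axiom yields O(escrow_specimen).
Premise 3, O(~tag_asset ⊃ ~escrow_specimen), contraposes to O(escrow_specimen ⊃ tag_asset); with O(escrow_specimen) we get O(tag_asset).
Premise 6 is O(ping_server ⊃ ~tag_asset); contrapositively O(tag_asset ⊃ ~ping_server). Since O(tag_asset) holds, K gives O(~ping_server).
Premise 5, O(stow_gear ⊃ ping_server), contraposes to O(~ping_server ⊃ ~stow_gear); with O(~ping_server) we get O(~stow_gear).
So O(~stow_gear) holds, i.e. stow_gear is forbidden. None of the other listed options is forbidden under the premises.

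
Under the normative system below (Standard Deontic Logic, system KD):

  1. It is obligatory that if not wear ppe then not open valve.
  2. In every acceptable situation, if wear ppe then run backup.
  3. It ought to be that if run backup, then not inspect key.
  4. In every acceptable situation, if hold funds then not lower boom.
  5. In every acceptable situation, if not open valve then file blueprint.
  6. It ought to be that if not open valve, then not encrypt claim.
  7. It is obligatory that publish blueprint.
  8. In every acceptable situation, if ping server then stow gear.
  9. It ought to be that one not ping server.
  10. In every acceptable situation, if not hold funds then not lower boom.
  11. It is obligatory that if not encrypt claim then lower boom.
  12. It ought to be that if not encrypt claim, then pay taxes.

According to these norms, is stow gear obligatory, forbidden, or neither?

Premise 8 is O(ping_server → stow_gear), but O(ping_server) is not derivable from the premises, so it does not yield O(stow_gear).
No premise or chain of K-axiom applications forces O(stow_gear), and none forces O(¬stow_gear). So stow_gear is neither obligatory nor forbidden under these norms.

Neither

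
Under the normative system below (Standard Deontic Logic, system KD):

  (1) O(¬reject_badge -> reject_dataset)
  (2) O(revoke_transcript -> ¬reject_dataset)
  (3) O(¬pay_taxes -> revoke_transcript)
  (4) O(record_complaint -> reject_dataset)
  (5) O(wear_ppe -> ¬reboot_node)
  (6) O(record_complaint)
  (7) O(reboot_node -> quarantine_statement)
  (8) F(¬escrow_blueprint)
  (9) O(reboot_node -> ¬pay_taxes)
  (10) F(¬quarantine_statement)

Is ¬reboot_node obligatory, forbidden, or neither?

Premise 6 gives O(record_complaint).
From O(record_complaint) and premise 4, O(record_complaint -> reject_dataset), we obtain O(reject_dataset).
Premise 2 is O(revoke_transcript -> ¬reject_dataset); contrapositively O(reject_dataset -> ¬revoke_transcript). Since O(reject_dataset) holds, K gives O(¬revoke_transcript).
The contrapositive of premise 3 (O(¬pay_taxes -> revoke_transcript)) is O(¬revoke_transcript -> pay_taxes), and O(¬revoke_transcript) is already established, so O(pay_taxes).
The contrapositive of premise 9 (O(reboot_node -> ¬pay_taxes)) is O(pay_taxes -> ¬reboot_node), and O(pay_taxes) is already established, so O(¬reboot_node).
Premises 1, 5, 7, 8, 10 do not contribute to this derivation.
Hence ¬reboot_node is obligatory.

Obligatory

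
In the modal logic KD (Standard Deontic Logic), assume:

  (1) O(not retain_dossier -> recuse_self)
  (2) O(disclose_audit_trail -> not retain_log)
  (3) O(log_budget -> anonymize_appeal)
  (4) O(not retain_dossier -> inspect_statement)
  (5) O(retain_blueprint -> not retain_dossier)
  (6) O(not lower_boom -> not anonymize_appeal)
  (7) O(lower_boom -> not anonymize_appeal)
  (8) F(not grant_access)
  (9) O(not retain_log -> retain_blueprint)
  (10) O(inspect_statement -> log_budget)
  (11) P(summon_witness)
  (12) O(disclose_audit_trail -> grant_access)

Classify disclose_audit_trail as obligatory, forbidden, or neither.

Premises 6 and 7 cover both cases: O(not lower_boom -> not anonymize_appeal) and O(lower_boom -> not anonymize_appeal). Since not lower_boom ∨ lower_boom is a tautology, O(not anonymize_appeal) follows.
The contrapositive of premise 3 (O(log_budget -> anonymize_appeal)) is O(not anonymize_appeal -> not log_budget), and O(not anonymize_appeal) is already established, so O(not log_budget).
Premise 10, O(inspect_statement -> log_budget), contraposes to O(not log_budget -> not inspect_statement); with O(not log_budget) we get O(not inspect_statement).
The contrapositive of premise 4 (O(not retain_dossier -> inspect_statement)) is O(not inspect_statement -> retain_dossier), and O(not inspect_statement) is already established, so O(retain_dossier).
The contrapositive of premise 5 (O(retain_blueprint -> not retain_dossier)) is O(retain_dossier -> not retain_blueprint), and O(retain_dossier) is already established, so O(not retain_blueprint).
Premise 9 is O(not retain_log -> retain_blueprint); contrapositively O(not retain_blueprint -> retain_log). Since O(not retain_blueprint) holds, K gives O(retain_log).
Premise 2, O(disclose_audit_trail -> not retain_log), contraposes to O(retain_log -> not disclose_audit_trail); with O(retain_log) we get O(not disclose_audit_trail).
Premises 1, 8, 11, 12 do not contribute to this derivation.
Thus O(not disclose_audit_trail), which is F(disclose_audit_trail): disclose_audit_trail is forbidden.

Forbidden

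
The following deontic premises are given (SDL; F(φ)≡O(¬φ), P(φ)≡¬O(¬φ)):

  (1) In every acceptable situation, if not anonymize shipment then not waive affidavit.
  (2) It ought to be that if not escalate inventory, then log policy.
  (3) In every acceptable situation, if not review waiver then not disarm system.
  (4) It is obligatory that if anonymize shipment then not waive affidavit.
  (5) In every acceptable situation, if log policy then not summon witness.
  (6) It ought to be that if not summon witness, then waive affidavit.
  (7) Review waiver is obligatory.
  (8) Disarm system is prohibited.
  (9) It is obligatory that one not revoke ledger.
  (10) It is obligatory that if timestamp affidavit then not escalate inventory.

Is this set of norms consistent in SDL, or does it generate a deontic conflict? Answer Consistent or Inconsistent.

Consistent

Premise 3 is O(¬review_waiver → ¬disarm_system); even if O(¬disarm_system) held, inferring O(¬review_waiver) would be affirming the consequent — invalid.
So O(¬review_waiver) is not derivable, and the apparent clash with O(review_waiver) does not arise.
A world satisfying every obligation exists (e.g. anonymize_shipment=false, disarm_system=false, escalate_inventory=true, log_policy=false, review_waiver=true, revoke_ledger=false, summon_witness=true, timestamp_affidavit=false, waive_affidavit=false); no atom is both obligatory and forbidden, so the set is consistent.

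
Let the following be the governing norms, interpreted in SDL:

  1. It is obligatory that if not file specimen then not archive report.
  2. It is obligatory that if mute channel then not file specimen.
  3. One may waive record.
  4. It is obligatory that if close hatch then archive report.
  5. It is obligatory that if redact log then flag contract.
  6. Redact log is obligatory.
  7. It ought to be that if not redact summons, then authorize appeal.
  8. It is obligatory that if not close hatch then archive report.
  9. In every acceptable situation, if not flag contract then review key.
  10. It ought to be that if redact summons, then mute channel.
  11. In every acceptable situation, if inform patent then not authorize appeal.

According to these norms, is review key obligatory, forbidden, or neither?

Neither

Premise 9 is O(¬flag_contract → review_key), but O(¬flag_contract) is not derivable from the premises, so it does not yield O(review_key).
No premise or chain of K-axiom applications forces O(review_key), and none forces O(¬review_key). So review_key is neither obligatory nor forbidden under these norms.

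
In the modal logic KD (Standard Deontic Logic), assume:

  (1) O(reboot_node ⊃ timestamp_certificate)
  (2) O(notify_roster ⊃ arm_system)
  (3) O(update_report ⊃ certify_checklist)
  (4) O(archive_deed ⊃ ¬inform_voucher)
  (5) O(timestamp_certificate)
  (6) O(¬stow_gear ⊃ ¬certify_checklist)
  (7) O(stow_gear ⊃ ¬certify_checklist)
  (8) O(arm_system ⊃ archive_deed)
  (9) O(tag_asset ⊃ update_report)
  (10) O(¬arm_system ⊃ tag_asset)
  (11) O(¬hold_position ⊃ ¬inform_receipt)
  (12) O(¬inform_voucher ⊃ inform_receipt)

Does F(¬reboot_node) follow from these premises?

No

Premise 1 is O(reboot_node ⊃ timestamp_certificate); even if O(timestamp_certificate) held, inferring O(reboot_node) would be affirming the consequent — invalid.
No other premise forces O(reboot_node). An ideal world satisfying every premise can still have ¬reboot_node true, so F(¬reboot_node) is not derivable.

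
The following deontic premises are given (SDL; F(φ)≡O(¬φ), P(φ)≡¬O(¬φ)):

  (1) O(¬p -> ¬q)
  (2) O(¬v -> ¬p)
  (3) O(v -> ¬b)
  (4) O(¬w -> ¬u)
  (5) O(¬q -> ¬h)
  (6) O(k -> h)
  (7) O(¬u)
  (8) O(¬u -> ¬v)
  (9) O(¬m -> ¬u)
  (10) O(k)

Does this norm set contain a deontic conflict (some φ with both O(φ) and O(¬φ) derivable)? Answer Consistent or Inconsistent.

Inconsistent

Premise 7 gives O(¬u).
From O(¬u) and premise 8, O(¬u -> ¬v), we obtain O(¬v).
With premise 2, O(¬v -> ¬p), the K-axiom yields O(¬p).
Applying K to premise 1 (O(¬p -> ¬q)) and O(¬p) yields O(¬q).
From O(¬q) and premise 5, O(¬q -> ¬h), we obtain O(¬h).
Premise 6 is O(k -> h); contrapositively O(¬h -> ¬k). Since O(¬h) holds, K gives O(¬k).
However, premise 10 gives O(k).
We now have both O(¬k) and O(k) — k is simultaneously obligatory and forbidden, violating the D-axiom.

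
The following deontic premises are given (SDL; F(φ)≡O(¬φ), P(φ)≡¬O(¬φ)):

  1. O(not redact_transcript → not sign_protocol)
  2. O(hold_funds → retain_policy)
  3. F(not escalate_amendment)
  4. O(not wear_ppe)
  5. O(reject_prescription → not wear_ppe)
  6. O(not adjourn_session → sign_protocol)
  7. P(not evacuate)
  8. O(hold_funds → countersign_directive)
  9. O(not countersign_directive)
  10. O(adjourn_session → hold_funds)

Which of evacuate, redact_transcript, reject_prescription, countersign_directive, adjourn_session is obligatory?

redact_transcript

From premise 9 we have O(not countersign_directive).
Premise 8 is O(hold_funds → countersign_directive); contrapositively O(not countersign_directive → not hold_funds). Since O(not countersign_directive) holds, K gives O(not hold_funds).
Premise 10 is O(adjourn_session → hold_funds); contrapositively O(not hold_funds → not adjourn_session). Since O(not hold_funds) holds, K gives O(not adjourn_session).
From O(not adjourn_session) and premise 6, O(not adjourn_session → sign_protocol), we obtain O(sign_protocol).
Premise 1 is O(not redact_transcript → not sign_protocol); contrapositively O(sign_protocol → redact_transcript). Since O(sign_protocol) holds, K gives O(redact_transcript).
So O(redact_transcript) holds — redact_transcript is obligatory. None of the other listed options is made obligatory by any chain of premises.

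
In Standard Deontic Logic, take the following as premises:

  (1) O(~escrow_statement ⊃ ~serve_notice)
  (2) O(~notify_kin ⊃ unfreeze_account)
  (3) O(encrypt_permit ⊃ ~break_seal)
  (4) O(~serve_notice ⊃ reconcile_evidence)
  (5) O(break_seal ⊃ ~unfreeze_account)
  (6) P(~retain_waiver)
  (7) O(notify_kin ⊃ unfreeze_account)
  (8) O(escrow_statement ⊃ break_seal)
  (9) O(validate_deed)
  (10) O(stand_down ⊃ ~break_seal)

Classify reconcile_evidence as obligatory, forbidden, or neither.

Obligatory

By case analysis on ~notify_kin: premise 2 gives O(~notify_kin ⊃ unfreeze_account) and premise 7 gives O(notify_kin ⊃ unfreeze_account), so O(unfreeze_account) either way.
Premise 5, O(break_seal ⊃ ~unfreeze_account), contraposes to O(unfreeze_account ⊃ ~break_seal); with O(unfreeze_account) we get O(~break_seal).
Premise 8 is O(escrow_statement ⊃ break_seal); contrapositively O(~break_seal ⊃ ~escrow_statement). Since O(~break_seal) holds, K gives O(~escrow_statement).
Applying K to premise 1 (O(~escrow_statement ⊃ ~serve_notice)) and O(~escrow_statement) yields O(~serve_notice).
From O(~serve_notice) and premise 4, O(~serve_notice ⊃ reconcile_evidence), we obtain O(reconcile_evidence).
Premises 3, 6, 9, 10 do not contribute to this derivation.
Hence reconcile_evidence is obligatory.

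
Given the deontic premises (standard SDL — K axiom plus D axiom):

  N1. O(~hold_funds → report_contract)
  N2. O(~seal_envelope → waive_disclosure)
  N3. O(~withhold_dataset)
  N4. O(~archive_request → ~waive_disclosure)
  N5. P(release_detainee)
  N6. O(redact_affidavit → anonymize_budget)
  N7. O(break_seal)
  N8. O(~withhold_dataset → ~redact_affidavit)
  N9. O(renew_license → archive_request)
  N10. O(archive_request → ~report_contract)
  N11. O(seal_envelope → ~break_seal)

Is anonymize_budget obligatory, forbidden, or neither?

Neither

Premise 6 is O(redact_affidavit → anonymize_budget), but O(redact_affidavit) is not derivable from the premises, so it does not yield O(anonymize_budget).
No premise or chain of K-axiom applications forces O(anonymize_budget), and none forces O(~anonymize_budget). So anonymize_budget is neither obligatory nor forbidden under these norms.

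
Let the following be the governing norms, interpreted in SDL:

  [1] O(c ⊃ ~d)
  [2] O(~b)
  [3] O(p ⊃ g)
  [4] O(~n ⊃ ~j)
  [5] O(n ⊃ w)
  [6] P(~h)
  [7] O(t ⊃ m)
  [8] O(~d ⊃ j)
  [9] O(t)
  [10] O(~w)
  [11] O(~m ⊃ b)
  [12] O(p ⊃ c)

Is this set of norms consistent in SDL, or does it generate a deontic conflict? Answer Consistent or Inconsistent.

Premise 11 is O(~m ⊃ b), but O(~m) is not derivable from the premises, so it does not yield O(b).
So O(b) is not derivable, and the apparent clash with O(~b) does not arise.
A world satisfying every obligation exists (e.g. b=false, c=false, d=true, g=false, h=false, j=false, m=true, n=false, p=false, t=true, w=false); no atom is both obligatory and forbidden, so the set is consistent.

Consistent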